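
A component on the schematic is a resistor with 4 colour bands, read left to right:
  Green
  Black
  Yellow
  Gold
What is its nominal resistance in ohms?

500000 Ω

Green → 5 (first significant figure)
Black → 0 (second significant figure)
Yellow → ×10^4 multiplier
50 × 10000 = 500000 Ω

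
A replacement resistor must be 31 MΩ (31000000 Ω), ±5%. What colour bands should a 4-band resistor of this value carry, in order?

orange, brown, blue, gold

31000000 Ω = 31 × 10^6.
3 → orange
1 → brown
Multiplier 10^6 → blue.
±5% tolerance → gold.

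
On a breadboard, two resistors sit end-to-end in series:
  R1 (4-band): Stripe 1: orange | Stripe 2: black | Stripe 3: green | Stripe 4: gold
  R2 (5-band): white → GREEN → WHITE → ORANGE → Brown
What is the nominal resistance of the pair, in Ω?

R1: orange, black → 30; green ×10^5 → 3000000 Ω.
R2: white, green, white → 959; orange ×10^3 → 959000 Ω.
Series: 3000000 + 959000 = 3959000 Ω.

3959000 Ω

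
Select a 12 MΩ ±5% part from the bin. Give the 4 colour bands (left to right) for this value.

brown, red, blue, gold

12000000 Ω = 12 × 10^6.
1 → brown
2 → red
Multiplier 10^6 → blue.
±5% tolerance → gold.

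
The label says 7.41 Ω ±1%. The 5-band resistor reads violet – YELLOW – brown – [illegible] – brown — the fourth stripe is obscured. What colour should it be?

7.41 Ω = 741 × 10^-2.
The fourth band is the multiplier, 10^-2, which is silver.

silver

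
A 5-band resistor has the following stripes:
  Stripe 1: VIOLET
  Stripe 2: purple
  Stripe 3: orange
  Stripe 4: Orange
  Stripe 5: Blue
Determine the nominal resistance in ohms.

773000 Ω

Violet → 7 (first significant figure)
Violet → 7 (second significant figure)
Orange → 3 (third significant figure)
Orange → ×10^3 multiplier
773 × 1000 = 773000 Ω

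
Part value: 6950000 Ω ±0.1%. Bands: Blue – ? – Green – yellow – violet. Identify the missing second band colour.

white

6950000 Ω = 695 × 10^4.
The second band gives digit 9 of the significand, and 9 is white.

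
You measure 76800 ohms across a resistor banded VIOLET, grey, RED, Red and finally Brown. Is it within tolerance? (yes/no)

no

Violet → 7 (first significant figure)
Grey → 8 (second significant figure)
Red → 2 (third significant figure)
Red → ×10^2 multiplier
Brown → ±1% tolerance
782 × 100 = 78200 Ω
Allowed range: 77418 Ω to 78982 Ω.
76800 ohms lies outside that range.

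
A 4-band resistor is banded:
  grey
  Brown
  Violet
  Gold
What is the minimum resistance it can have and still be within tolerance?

769500000 Ω

Grey → 8 (first significant figure)
Brown → 1 (second significant figure)
Violet → ×10^7 multiplier
Gold → ±5% tolerance
81 × 10000000 = 810000000 Ω
Minimum = 810000000 × (1 − 5/100) = 769500000 Ω.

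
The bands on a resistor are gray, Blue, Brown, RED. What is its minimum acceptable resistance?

842.8 Ω

Grey → 8 (first significant figure)
Blue → 6 (second significant figure)
Brown → ×10 multiplier
Red → ±2% tolerance
86 × 10 = 860 Ω
Minimum = 860 × (1 − 2/100) = 842.8 Ω.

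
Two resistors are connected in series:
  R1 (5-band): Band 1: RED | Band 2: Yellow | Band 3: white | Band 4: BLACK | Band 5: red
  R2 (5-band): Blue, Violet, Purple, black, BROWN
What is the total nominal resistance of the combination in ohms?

926 Ω

R1: red, yellow, white → 249; black ×1 → 249 Ω.
R2: blue, violet, violet → 677; black ×1 → 677 Ω.
Series: 249 + 677 = 926 Ω.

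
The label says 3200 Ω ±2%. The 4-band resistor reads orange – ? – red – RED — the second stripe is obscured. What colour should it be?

red

3200 Ω = 32 × 10^2.
The second band gives digit 2 of the significand, and 2 is red.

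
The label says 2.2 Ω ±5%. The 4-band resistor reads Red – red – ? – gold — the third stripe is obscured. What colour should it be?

2.2 Ω = 22 × 10^-1.
The third band is the multiplier, 10^-1, which is gold.

gold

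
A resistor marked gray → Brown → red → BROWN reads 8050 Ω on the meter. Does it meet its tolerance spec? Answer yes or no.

yes

Grey → 8 (first significant figure)
Brown → 1 (second significant figure)
Red → ×10^2 multiplier
Brown → ±1% tolerance
81 × 100 = 8100 Ω
Allowed range: 8019 Ω to 8181 Ω.
8050 Ω lies inside that range.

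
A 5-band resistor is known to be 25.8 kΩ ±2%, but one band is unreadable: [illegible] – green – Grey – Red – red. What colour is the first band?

red

25800 Ω = 258 × 10^2.
The first band gives digit 2 of the significand, and 2 is red.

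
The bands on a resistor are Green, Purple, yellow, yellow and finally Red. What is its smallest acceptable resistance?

5625200 Ω

Green → 5 (first significant figure)
Violet → 7 (second significant figure)
Yellow → 4 (third significant figure)
Yellow → ×10^4 multiplier
Red → ±2% tolerance
574 × 10000 = 5740000 Ω
Smallest = 5740000 × (1 − 2/100) = 5625200 Ω.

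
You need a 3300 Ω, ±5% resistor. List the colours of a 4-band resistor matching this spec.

3300 Ω = 33 × 10^2.
3 → orange
3 → orange
Multiplier 10^2 → red.
±5% tolerance → gold.

orange, orange, red, gold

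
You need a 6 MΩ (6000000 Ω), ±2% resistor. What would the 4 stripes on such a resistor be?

6000000 Ω = 60 × 10^5.
6 → blue
0 → black
Multiplier 10^5 → green.
±2% tolerance → red.

blue, black, green, red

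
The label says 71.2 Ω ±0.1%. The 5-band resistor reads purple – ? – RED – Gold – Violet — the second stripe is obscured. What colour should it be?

brown

71.2 Ω = 712 × 10^-1.
The second band gives digit 1 of the significand, and 1 is brown.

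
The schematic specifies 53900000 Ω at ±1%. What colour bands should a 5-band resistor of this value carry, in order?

green, orange, white, green, brown

53900000 Ω = 539 × 10^5.
5 → green
3 → orange
9 → white
Multiplier 10^5 → green.
±1% tolerance → brown.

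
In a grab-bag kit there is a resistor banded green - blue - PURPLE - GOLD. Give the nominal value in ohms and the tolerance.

Green → 5 (first significant figure)
Blue → 6 (second significant figure)
Violet → ×10^7 multiplier
Gold → ±5% tolerance
56 × 10000000 = 560000000 Ω

560000000 Ω ±5%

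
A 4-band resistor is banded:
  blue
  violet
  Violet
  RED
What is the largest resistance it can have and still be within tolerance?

683400000 Ω

Blue → 6 (first significant figure)
Violet → 7 (second significant figure)
Violet → ×10^7 multiplier
Red → ±2% tolerance
67 × 10000000 = 670000000 Ω
Largest = 670000000 × (1 + 2/100) = 683400000 Ω.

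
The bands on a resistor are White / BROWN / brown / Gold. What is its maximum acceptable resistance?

955.5 Ω

White → 9 (first significant figure)
Brown → 1 (second significant figure)
Brown → ×10 multiplier
Gold → ±5% tolerance
91 × 10 = 910 Ω
Maximum = 910 × (1 + 5/100) = 955.5 Ω.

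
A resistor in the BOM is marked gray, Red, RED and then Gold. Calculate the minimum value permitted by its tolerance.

Grey → 8 (first significant figure)
Red → 2 (second significant figure)
Red → ×10^2 multiplier
Gold → ±5% tolerance
82 × 100 = 8200 Ω
Minimum = 8200 × (1 − 5/100) = 7790 Ω.

7790 Ω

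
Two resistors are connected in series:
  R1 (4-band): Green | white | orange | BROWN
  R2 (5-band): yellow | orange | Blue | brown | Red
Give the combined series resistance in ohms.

R1: green, white → 59; orange ×10^3 → 59000 Ω.
R2: yellow, orange, blue → 436; brown ×10 → 4360 Ω.
Series: 59000 + 4360 = 63360 Ω.

63360 Ω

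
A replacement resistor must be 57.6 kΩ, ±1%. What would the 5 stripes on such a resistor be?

green, violet, blue, red, brown

57600 Ω = 576 × 10^2.
5 → green
7 → violet
6 → blue
Multiplier 10^2 → red.
±1% tolerance → brown.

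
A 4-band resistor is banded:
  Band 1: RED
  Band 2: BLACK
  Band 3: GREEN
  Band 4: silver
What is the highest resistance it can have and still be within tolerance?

2200000 Ω

Red → 2 (first significant figure)
Black → 0 (second significant figure)
Green → ×10^5 multiplier
Silver → ±10% tolerance
20 × 100000 = 2000000 Ω
Highest = 2000000 × (1 + 10/100) = 2200000 Ω.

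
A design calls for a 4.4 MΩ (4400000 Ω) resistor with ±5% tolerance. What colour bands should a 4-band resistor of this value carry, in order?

yellow, yellow, green, gold

4400000 Ω = 44 × 10^5.
4 → yellow
4 → yellow
Multiplier 10^5 → green.
±5% tolerance → gold.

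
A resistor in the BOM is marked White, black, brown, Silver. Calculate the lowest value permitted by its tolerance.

White → 9 (first significant figure)
Black → 0 (second significant figure)
Brown → ×10 multiplier
Silver → ±10% tolerance
90 × 10 = 900 Ω
Lowest = 900 × (1 − 10/100) = 810 Ω.

810 Ω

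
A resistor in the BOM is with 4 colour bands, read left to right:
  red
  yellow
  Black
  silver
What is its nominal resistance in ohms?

Red → 2 (first significant figure)
Yellow → 4 (second significant figure)
Black → ×1 multiplier
24 × 1 = 24 Ω

24 Ω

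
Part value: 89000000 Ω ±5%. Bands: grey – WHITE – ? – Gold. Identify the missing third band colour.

89000000 Ω = 89 × 10^6.
The third band is the multiplier, 10^6, which is blue.

blue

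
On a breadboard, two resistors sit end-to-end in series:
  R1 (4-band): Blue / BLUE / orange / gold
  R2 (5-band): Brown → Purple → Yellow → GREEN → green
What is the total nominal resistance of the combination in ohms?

17466000 Ω

R1: blue, blue → 66; orange ×10^3 → 66000 Ω.
R2: brown, violet, yellow → 174; green ×10^5 → 17400000 Ω.
Series: 66000 + 17400000 = 17466000 Ω.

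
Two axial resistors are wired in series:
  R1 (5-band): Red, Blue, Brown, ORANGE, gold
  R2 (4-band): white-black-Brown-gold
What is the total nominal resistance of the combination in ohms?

R1: red, blue, brown → 261; orange ×10^3 → 261000 Ω.
R2: white, black → 90; brown ×10 → 900 Ω.
Series: 261000 + 900 = 261900 Ω.

261900 Ω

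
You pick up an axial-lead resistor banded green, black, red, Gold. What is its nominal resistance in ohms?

5000 Ω

Green → 5 (first significant figure)
Black → 0 (second significant figure)
Red → ×10^2 multiplier
50 × 100 = 5000 Ω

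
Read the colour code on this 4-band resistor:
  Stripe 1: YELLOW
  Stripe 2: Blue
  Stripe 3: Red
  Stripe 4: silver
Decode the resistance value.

4600 Ω

Yellow → 4 (first significant figure)
Blue → 6 (second significant figure)
Red → ×10^2 multiplier
46 × 100 = 4600 Ω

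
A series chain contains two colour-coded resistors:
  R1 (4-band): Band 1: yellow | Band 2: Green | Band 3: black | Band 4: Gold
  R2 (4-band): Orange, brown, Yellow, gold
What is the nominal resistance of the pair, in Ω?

310045 Ω

R1: yellow, green → 45; black ×1 → 45 Ω.
R2: orange, brown → 31; yellow ×10^4 → 310000 Ω.
Series: 45 + 310000 = 310045 Ω.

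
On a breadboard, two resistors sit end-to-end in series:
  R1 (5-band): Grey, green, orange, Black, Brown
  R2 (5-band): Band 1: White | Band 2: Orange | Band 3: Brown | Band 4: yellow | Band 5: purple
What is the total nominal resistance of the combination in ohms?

9310853 Ω

R1: grey, green, orange → 853; black ×1 → 853 Ω.
R2: white, orange, brown → 931; yellow ×10^4 → 9310000 Ω.
Series: 853 + 9310000 = 9310853 Ω.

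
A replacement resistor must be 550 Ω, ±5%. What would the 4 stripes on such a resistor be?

550 Ω = 55 × 10^1.
5 → green
5 → green
Multiplier 10^1 → brown.
±5% tolerance → gold.

green, green, brown, gold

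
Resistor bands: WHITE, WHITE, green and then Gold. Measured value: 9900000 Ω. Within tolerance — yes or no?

yes

White → 9 (first significant figure)
White → 9 (second significant figure)
Green → ×10^5 multiplier
Gold → ±5% tolerance
99 × 100000 = 9900000 Ω
Allowed range: 9405000 Ω to 10395000 Ω.
9900000 Ω lies inside that range.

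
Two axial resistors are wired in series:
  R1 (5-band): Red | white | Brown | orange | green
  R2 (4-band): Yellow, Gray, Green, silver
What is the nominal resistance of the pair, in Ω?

5091000 Ω

R1: red, white, brown → 291; orange ×10^3 → 291000 Ω.
R2: yellow, grey → 48; green ×10^5 → 4800000 Ω.
Series: 291000 + 4800000 = 5091000 Ω.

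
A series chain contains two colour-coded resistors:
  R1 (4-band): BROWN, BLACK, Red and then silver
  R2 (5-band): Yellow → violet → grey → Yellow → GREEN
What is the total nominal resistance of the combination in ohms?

R1: brown, black → 10; red ×10^2 → 1000 Ω.
R2: yellow, violet, grey → 478; yellow ×10^4 → 4780000 Ω.
Series: 1000 + 4780000 = 4781000 Ω.

4781000 Ω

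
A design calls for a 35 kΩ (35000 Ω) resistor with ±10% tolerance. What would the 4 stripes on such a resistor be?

35000 Ω = 35 × 10^3.
3 → orange
5 → green
Multiplier 10^3 → orange.
±10% tolerance → silver.

orange, green, orange, silver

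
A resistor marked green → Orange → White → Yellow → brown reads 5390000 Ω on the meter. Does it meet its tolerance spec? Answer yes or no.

yes

Green → 5 (first significant figure)
Orange → 3 (second significant figure)
White → 9 (third significant figure)
Yellow → ×10^4 multiplier
Brown → ±1% tolerance
539 × 10000 = 5390000 Ω
Allowed range: 5336100 Ω to 5443900 Ω.
5390000 Ω lies inside that range.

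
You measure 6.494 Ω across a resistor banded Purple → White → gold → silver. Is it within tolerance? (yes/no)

no

Violet → 7 (first significant figure)
White → 9 (second significant figure)
Gold → ×0.1 multiplier
Silver → ±10% tolerance
79 × 0.1 = 7.9 Ω
Allowed range: 7.11 Ω to 8.69 Ω.
6.494 Ω lies outside that range.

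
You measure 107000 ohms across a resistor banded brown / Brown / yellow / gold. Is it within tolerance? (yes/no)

yes

Brown → 1 (first significant figure)
Brown → 1 (second significant figure)
Yellow → ×10^4 multiplier
Gold → ±5% tolerance
11 × 10000 = 110000 Ω
Allowed range: 104500 Ω to 115500 Ω.
107000 ohms lies inside that range.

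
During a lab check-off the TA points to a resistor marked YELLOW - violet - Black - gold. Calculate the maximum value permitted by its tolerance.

Yellow → 4 (first significant figure)
Violet → 7 (second significant figure)
Black → ×1 multiplier
Gold → ±5% tolerance
47 × 1 = 47 Ω
Maximum = 47 × (1 + 5/100) = 49.35 Ω.

49.35 Ω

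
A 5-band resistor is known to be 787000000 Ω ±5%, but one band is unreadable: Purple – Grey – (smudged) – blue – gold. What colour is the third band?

violet

787000000 Ω = 787 × 10^6.
The third band gives digit 7 of the significand, and 7 is violet.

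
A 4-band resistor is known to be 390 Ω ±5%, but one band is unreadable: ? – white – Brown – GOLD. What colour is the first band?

390 Ω = 39 × 10^1.
The first band gives digit 3 of the significand, and 3 is orange.

orange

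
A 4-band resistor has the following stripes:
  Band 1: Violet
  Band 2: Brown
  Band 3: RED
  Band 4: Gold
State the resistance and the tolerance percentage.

Violet → 7 (first significant figure)
Brown → 1 (second significant figure)
Red → ×10^2 multiplier
Gold → ±5% tolerance
71 × 100 = 7100 Ω

7100 Ω ±5%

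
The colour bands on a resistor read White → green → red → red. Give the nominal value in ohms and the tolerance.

White → 9 (first significant figure)
Green → 5 (second significant figure)
Red → ×10^2 multiplier
Red → ±2% tolerance
95 × 100 = 9500 Ω

9500 Ω ±2%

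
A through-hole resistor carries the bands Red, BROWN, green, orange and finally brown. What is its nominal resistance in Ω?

Red → 2 (first significant figure)
Brown → 1 (second significant figure)
Green → 5 (third significant figure)
Orange → ×10^3 multiplier
215 × 1000 = 215000 Ω

215000 Ω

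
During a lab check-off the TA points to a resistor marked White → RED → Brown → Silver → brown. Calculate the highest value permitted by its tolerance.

9.3021 Ω

White → 9 (first significant figure)
Red → 2 (second significant figure)
Brown → 1 (third significant figure)
Silver → ×0.01 multiplier
Brown → ±1% tolerance
921 × 0.01 = 9.21 Ω
Highest = 9.21 × (1 + 1/100) = 9.3021 Ω.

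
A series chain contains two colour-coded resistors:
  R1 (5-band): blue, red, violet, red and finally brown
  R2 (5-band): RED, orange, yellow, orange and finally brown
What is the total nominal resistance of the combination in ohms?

296700 Ω

R1: blue, red, violet → 627; red ×10^2 → 62700 Ω.
R2: red, orange, yellow → 234; orange ×10^3 → 234000 Ω.
Series: 62700 + 234000 = 296700 Ω.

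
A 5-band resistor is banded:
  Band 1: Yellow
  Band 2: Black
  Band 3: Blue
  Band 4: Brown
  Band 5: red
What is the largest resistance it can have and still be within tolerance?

4141.2 Ω

Yellow → 4 (first significant figure)
Black → 0 (second significant figure)
Blue → 6 (third significant figure)
Brown → ×10 multiplier
Red → ±2% tolerance
406 × 10 = 4060 Ω
Largest = 4060 × (1 + 2/100) = 4141.2 Ω.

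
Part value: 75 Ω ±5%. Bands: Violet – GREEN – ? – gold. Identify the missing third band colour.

black

75 Ω = 75 × 10^0.
The third band is the multiplier, 10^0, which is black.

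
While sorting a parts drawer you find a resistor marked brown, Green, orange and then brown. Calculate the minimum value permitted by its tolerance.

14850 Ω

Brown → 1 (first significant figure)
Green → 5 (second significant figure)
Orange → ×10^3 multiplier
Brown → ±1% tolerance
15 × 1000 = 15000 Ω
Minimum = 15000 × (1 − 1/100) = 14850 Ω.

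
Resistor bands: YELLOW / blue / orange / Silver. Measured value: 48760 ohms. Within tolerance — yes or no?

yes

Yellow → 4 (first significant figure)
Blue → 6 (second significant figure)
Orange → ×10^3 multiplier
Silver → ±10% tolerance
46 × 1000 = 46000 Ω
Allowed range: 41400 Ω to 50600 Ω.
48760 ohms lies inside that range.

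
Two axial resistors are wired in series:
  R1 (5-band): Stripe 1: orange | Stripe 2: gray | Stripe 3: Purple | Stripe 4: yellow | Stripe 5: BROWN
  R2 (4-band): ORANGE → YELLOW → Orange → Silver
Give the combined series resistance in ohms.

R1: orange, grey, violet → 387; yellow ×10^4 → 3870000 Ω.
R2: orange, yellow → 34; orange ×10^3 → 34000 Ω.
Series: 3870000 + 34000 = 3904000 Ω.

3904000 Ω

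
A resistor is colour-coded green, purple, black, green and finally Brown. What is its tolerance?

The last band, brown, is the tolerance band.
Brown corresponds to ±1%.

±1%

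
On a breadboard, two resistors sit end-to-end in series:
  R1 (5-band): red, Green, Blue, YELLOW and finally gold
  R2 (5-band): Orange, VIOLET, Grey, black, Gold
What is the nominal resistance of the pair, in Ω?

2560378 Ω

R1: red, green, blue → 256; yellow ×10^4 → 2560000 Ω.
R2: orange, violet, grey → 378; black ×1 → 378 Ω.
Series: 2560000 + 378 = 2560378 Ω.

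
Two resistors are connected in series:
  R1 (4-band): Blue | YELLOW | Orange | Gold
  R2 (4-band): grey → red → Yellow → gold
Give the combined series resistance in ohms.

884000 Ω

R1: blue, yellow → 64; orange ×10^3 → 64000 Ω.
R2: grey, red → 82; yellow ×10^4 → 820000 Ω.
Series: 64000 + 820000 = 884000 Ω.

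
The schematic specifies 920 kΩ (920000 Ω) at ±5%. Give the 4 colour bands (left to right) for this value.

920000 Ω = 92 × 10^4.
9 → white
2 → red
Multiplier 10^4 → yellow.
±5% tolerance → gold.

white, red, yellow, gold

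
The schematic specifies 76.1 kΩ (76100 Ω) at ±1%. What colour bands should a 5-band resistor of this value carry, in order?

76100 Ω = 761 × 10^2.
7 → violet
6 → blue
1 → brown
Multiplier 10^2 → red.
±1% tolerance → brown.

violet, blue, brown, red, brown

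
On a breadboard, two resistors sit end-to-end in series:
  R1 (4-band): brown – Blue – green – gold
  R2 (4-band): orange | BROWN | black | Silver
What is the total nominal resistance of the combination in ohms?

1600031 Ω

R1: brown, blue → 16; green ×10^5 → 1600000 Ω.
R2: orange, brown → 31; black ×1 → 31 Ω.
Series: 1600000 + 31 = 1600031 Ω.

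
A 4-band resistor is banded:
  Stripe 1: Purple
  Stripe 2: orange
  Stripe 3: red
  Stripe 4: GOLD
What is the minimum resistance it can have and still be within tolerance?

Violet → 7 (first significant figure)
Orange → 3 (second significant figure)
Red → ×10^2 multiplier
Gold → ±5% tolerance
73 × 100 = 7300 Ω
Minimum = 7300 × (1 − 5/100) = 6935 Ω.

6935 Ω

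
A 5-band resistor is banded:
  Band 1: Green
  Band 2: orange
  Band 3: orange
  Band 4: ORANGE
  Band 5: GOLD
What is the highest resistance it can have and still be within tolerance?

559650 Ω

Green → 5 (first significant figure)
Orange → 3 (second significant figure)
Orange → 3 (third significant figure)
Orange → ×10^3 multiplier
Gold → ±5% tolerance
533 × 1000 = 533000 Ω
Highest = 533000 × (1 + 5/100) = 559650 Ω.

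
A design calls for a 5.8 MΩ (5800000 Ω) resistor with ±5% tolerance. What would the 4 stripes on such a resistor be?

5800000 Ω = 58 × 10^5.
5 → green
8 → grey
Multiplier 10^5 → green.
±5% tolerance → gold.

green, grey, green, gold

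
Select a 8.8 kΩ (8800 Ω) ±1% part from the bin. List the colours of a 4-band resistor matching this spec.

grey, grey, red, brown

8800 Ω = 88 × 10^2.
8 → grey
8 → grey
Multiplier 10^2 → red.
±1% tolerance → brown.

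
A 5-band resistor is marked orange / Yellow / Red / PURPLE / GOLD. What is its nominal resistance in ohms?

Orange → 3 (first significant figure)
Yellow → 4 (second significant figure)
Red → 2 (third significant figure)
Violet → ×10^7 multiplier
342 × 10000000 = 3420000000 Ω

3420000000 Ω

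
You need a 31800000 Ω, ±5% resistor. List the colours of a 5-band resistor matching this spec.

orange, brown, grey, green, gold

31800000 Ω = 318 × 10^5.
3 → orange
1 → brown
8 → grey
Multiplier 10^5 → green.
±5% tolerance → gold.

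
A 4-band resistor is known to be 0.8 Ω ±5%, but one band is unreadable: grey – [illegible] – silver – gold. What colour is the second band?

0.8 Ω = 80 × 10^-2.
The second band gives digit 0 of the significand, and 0 is black.

black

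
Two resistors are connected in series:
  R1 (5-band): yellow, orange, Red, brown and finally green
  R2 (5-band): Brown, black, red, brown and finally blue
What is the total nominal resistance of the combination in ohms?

5340 Ω

R1: yellow, orange, red → 432; brown ×10 → 4320 Ω.
R2: brown, black, red → 102; brown ×10 → 1020 Ω.
Series: 4320 + 1020 = 5340 Ω.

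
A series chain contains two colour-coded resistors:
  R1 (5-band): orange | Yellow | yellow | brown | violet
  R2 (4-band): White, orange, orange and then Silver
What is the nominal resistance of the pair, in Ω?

96440 Ω

R1: orange, yellow, yellow → 344; brown ×10 → 3440 Ω.
R2: white, orange → 93; orange ×10^3 → 93000 Ω.
Series: 3440 + 93000 = 96440 Ω.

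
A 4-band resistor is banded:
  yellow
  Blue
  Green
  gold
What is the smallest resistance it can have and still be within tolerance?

4370000 Ω

Yellow → 4 (first significant figure)
Blue → 6 (second significant figure)
Green → ×10^5 multiplier
Gold → ±5% tolerance
46 × 100000 = 4600000 Ω
Smallest = 4600000 × (1 − 5/100) = 4370000 Ω.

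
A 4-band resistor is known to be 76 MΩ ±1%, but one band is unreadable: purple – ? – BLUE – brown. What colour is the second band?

76000000 Ω = 76 × 10^6.
The second band gives digit 6 of the significand, and 6 is blue.

blue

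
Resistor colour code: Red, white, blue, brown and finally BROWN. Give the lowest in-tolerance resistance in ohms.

Red → 2 (first significant figure)
White → 9 (second significant figure)
Blue → 6 (third significant figure)
Brown → ×10 multiplier
Brown → ±1% tolerance
296 × 10 = 2960 Ω
Lowest = 2960 × (1 − 1/100) = 2930.4 Ω.

2930.4 Ω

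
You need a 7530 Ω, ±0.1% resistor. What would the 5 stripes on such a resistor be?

7530 Ω = 753 × 10^1.
7 → violet
5 → green
3 → orange
Multiplier 10^1 → brown.
±0.1% tolerance → violet.

violet, green, orange, brown, violet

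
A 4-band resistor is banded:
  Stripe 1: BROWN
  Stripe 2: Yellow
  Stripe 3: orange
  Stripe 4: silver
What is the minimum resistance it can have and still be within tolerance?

12600 Ω

Brown → 1 (first significant figure)
Yellow → 4 (second significant figure)
Orange → ×10^3 multiplier
Silver → ±10% tolerance
14 × 1000 = 14000 Ω
Minimum = 14000 × (1 − 10/100) = 12600 Ω.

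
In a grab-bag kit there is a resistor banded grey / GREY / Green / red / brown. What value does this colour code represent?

88500 Ω

Grey → 8 (first significant figure)
Grey → 8 (second significant figure)
Green → 5 (third significant figure)
Red → ×10^2 multiplier
885 × 100 = 88500 Ω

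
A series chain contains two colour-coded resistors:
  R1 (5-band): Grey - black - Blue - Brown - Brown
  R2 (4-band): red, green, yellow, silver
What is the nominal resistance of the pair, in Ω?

R1: grey, black, blue → 806; brown ×10 → 8060 Ω.
R2: red, green → 25; yellow ×10^4 → 250000 Ω.
Series: 8060 + 250000 = 258060 Ω.

258060 Ω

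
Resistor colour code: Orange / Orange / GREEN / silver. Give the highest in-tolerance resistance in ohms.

3630000 Ω

Orange → 3 (first significant figure)
Orange → 3 (second significant figure)
Green → ×10^5 multiplier
Silver → ±10% tolerance
33 × 100000 = 3300000 Ω
Highest = 3300000 × (1 + 10/100) = 3630000 Ω.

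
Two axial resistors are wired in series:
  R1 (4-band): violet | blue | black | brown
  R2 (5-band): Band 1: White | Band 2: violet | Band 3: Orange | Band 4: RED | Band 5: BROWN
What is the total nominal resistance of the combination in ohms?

97376 Ω

R1: violet, blue → 76; black ×1 → 76 Ω.
R2: white, violet, orange → 973; red ×10^2 → 97300 Ω.
Series: 76 + 97300 = 97376 Ω.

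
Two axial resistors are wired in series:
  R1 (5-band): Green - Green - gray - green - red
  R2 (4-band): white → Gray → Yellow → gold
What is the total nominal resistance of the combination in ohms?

56780000 Ω

R1: green, green, grey → 558; green ×10^5 → 55800000 Ω.
R2: white, grey → 98; yellow ×10^4 → 980000 Ω.
Series: 55800000 + 980000 = 56780000 Ω.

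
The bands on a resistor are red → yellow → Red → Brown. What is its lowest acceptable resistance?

2376 Ω

Red → 2 (first significant figure)
Yellow → 4 (second significant figure)
Red → ×10^2 multiplier
Brown → ±1% tolerance
24 × 100 = 2400 Ω
Lowest = 2400 × (1 − 1/100) = 2376 Ω.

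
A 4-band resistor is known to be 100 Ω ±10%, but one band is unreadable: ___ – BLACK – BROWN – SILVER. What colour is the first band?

brown

100 Ω = 10 × 10^1.
The first band gives digit 1 of the significand, and 1 is brown.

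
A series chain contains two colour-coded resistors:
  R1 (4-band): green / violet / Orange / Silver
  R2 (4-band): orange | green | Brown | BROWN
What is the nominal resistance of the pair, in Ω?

57350 Ω

R1: green, violet → 57; orange ×10^3 → 57000 Ω.
R2: orange, green → 35; brown ×10 → 350 Ω.
Series: 57000 + 350 = 57350 Ω.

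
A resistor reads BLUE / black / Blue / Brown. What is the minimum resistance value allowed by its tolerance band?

59400000 Ω

Blue → 6 (first significant figure)
Black → 0 (second significant figure)
Blue → ×10^6 multiplier
Brown → ±1% tolerance
60 × 1000000 = 60000000 Ω
Minimum = 60000000 × (1 − 1/100) = 59400000 Ω.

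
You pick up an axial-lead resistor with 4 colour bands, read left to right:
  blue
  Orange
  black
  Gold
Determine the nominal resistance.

63 Ω

Blue → 6 (first significant figure)
Orange → 3 (second significant figure)
Black → ×1 multiplier
63 × 1 = 63 Ω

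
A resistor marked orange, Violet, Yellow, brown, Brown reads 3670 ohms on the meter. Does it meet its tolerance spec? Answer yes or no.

no

Orange → 3 (first significant figure)
Violet → 7 (second significant figure)
Yellow → 4 (third significant figure)
Brown → ×10 multiplier
Brown → ±1% tolerance
374 × 10 = 3740 Ω
Allowed range: 3702.6 Ω to 3777.4 Ω.
3670 ohms lies outside that range.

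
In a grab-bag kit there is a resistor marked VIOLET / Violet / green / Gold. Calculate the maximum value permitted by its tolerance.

8085000 Ω

Violet → 7 (first significant figure)
Violet → 7 (second significant figure)
Green → ×10^5 multiplier
Gold → ±5% tolerance
77 × 100000 = 7700000 Ω
Maximum = 7700000 × (1 + 5/100) = 8085000 Ω.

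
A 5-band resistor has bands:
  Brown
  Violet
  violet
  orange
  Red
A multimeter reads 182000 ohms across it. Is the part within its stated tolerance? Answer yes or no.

Brown → 1 (first significant figure)
Violet → 7 (second significant figure)
Violet → 7 (third significant figure)
Orange → ×10^3 multiplier
Red → ±2% tolerance
177 × 1000 = 177000 Ω
Allowed range: 173460 Ω to 180540 Ω.
182000 ohms lies outside that range.

no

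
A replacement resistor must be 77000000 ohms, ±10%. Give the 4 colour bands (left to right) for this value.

77000000 Ω = 77 × 10^6.
7 → violet
7 → violet
Multiplier 10^6 → blue.
±10% tolerance → silver.

violet, violet, blue, silver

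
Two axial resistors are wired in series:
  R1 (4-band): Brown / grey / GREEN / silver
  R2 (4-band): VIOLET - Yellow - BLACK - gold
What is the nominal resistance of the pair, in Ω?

1800074 Ω

R1: brown, grey → 18; green ×10^5 → 1800000 Ω.
R2: violet, yellow → 74; black ×1 → 74 Ω.
Series: 1800000 + 74 = 1800074 Ω.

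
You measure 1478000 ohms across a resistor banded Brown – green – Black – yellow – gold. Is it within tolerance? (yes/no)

yes

Brown → 1 (first significant figure)
Green → 5 (second significant figure)
Black → 0 (third significant figure)
Yellow → ×10^4 multiplier
Gold → ±5% tolerance
150 × 10000 = 1500000 Ω
Allowed range: 1425000 Ω to 1575000 Ω.
1478000 ohms lies inside that range.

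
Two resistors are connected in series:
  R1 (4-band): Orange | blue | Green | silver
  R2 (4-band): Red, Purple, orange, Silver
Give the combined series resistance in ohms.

3627000 Ω

R1: orange, blue → 36; green ×10^5 → 3600000 Ω.
R2: red, violet → 27; orange ×10^3 → 27000 Ω.
Series: 3600000 + 27000 = 3627000 Ω.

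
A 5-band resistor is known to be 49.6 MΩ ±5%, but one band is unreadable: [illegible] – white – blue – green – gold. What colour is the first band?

yellow

49600000 Ω = 496 × 10^5.
The first band gives digit 4 of the significand, and 4 is yellow.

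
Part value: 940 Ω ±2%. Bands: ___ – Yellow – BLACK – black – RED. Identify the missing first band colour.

white

940 Ω = 940 × 10^0.
The first band gives digit 9 of the significand, and 9 is white.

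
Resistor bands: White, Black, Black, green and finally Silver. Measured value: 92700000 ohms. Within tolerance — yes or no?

White → 9 (first significant figure)
Black → 0 (second significant figure)
Black → 0 (third significant figure)
Green → ×10^5 multiplier
Silver → ±10% tolerance
900 × 100000 = 90000000 Ω
Allowed range: 81000000 Ω to 99000000 Ω.
92700000 ohms lies inside that range.

yes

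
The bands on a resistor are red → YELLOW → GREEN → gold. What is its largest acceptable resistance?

Red → 2 (first significant figure)
Yellow → 4 (second significant figure)
Green → ×10^5 multiplier
Gold → ±5% tolerance
24 × 100000 = 2400000 Ω
Largest = 2400000 × (1 + 5/100) = 2520000 Ω.

2520000 Ω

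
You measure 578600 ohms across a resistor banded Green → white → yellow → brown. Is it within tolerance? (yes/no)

Green → 5 (first significant figure)
White → 9 (second significant figure)
Yellow → ×10^4 multiplier
Brown → ±1% tolerance
59 × 10000 = 590000 Ω
Allowed range: 584100 Ω to 595900 Ω.
578600 ohms lies outside that range.

no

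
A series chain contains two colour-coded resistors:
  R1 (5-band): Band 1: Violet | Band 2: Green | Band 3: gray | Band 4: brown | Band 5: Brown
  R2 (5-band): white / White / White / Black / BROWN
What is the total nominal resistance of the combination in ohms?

R1: violet, green, grey → 758; brown ×10 → 7580 Ω.
R2: white, white, white → 999; black ×1 → 999 Ω.
Series: 7580 + 999 = 8579 Ω.

8579 Ω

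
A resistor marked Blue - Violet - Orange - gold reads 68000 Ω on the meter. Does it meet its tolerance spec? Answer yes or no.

yes

Blue → 6 (first significant figure)
Violet → 7 (second significant figure)
Orange → ×10^3 multiplier
Gold → ±5% tolerance
67 × 1000 = 67000 Ω
Allowed range: 63650 Ω to 70350 Ω.
68000 Ω lies inside that range.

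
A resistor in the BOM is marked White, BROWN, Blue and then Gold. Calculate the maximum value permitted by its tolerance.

95550000 Ω

White → 9 (first significant figure)
Brown → 1 (second significant figure)
Blue → ×10^6 multiplier
Gold → ±5% tolerance
91 × 1000000 = 91000000 Ω
Maximum = 91000000 × (1 + 5/100) = 95550000 Ω.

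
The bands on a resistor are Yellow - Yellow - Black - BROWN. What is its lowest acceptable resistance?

43.56 Ω

Yellow → 4 (first significant figure)
Yellow → 4 (second significant figure)
Black → ×1 multiplier
Brown → ±1% tolerance
44 × 1 = 44 Ω
Lowest = 44 × (1 − 1/100) = 43.56 Ω.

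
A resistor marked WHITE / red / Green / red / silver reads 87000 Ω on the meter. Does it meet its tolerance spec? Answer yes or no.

yes

White → 9 (first significant figure)
Red → 2 (second significant figure)
Green → 5 (third significant figure)
Red → ×10^2 multiplier
Silver → ±10% tolerance
925 × 100 = 92500 Ω
Allowed range: 83250 Ω to 101750 Ω.
87000 Ω lies inside that range.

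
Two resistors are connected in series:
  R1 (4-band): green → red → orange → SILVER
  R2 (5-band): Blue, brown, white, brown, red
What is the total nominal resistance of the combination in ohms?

58190 Ω

R1: green, red → 52; orange ×10^3 → 52000 Ω.
R2: blue, brown, white → 619; brown ×10 → 6190 Ω.
Series: 52000 + 6190 = 58190 Ω.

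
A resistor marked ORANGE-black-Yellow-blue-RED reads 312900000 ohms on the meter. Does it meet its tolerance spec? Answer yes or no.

no

Orange → 3 (first significant figure)
Black → 0 (second significant figure)
Yellow → 4 (third significant figure)
Blue → ×10^6 multiplier
Red → ±2% tolerance
304 × 1000000 = 304000000 Ω
Allowed range: 297920000 Ω to 310080000 Ω.
312900000 ohms lies outside that range.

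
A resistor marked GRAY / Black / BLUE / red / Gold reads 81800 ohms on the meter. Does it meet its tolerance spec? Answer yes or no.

Grey → 8 (first significant figure)
Black → 0 (second significant figure)
Blue → 6 (third significant figure)
Red → ×10^2 multiplier
Gold → ±5% tolerance
806 × 100 = 80600 Ω
Allowed range: 76570 Ω to 84630 Ω.
81800 ohms lies inside that range.

yes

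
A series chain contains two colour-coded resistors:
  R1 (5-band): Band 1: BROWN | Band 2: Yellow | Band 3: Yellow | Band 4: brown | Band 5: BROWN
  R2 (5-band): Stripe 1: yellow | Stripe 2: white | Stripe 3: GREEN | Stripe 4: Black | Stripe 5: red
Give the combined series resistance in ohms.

R1: brown, yellow, yellow → 144; brown ×10 → 1440 Ω.
R2: yellow, white, green → 495; black ×1 → 495 Ω.
Series: 1440 + 495 = 1935 Ω.

1935 Ω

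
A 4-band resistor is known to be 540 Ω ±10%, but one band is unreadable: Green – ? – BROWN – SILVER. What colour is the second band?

540 Ω = 54 × 10^1.
The second band gives digit 4 of the significand, and 4 is yellow.

yellow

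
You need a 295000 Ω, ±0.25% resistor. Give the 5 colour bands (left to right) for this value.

red, white, green, orange, blue

295000 Ω = 295 × 10^3.
2 → red
9 → white
5 → green
Multiplier 10^3 → orange.
±0.25% tolerance → blue.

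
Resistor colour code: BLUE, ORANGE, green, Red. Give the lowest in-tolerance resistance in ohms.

6174000 Ω

Blue → 6 (first significant figure)
Orange → 3 (second significant figure)
Green → ×10^5 multiplier
Red → ±2% tolerance
63 × 100000 = 6300000 Ω
Lowest = 6300000 × (1 − 2/100) = 6174000 Ω.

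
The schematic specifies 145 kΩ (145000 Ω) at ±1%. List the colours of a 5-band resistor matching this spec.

145000 Ω = 145 × 10^3.
1 → brown
4 → yellow
5 → green
Multiplier 10^3 → orange.
±1% tolerance → brown.

brown, yellow, green, orange, brown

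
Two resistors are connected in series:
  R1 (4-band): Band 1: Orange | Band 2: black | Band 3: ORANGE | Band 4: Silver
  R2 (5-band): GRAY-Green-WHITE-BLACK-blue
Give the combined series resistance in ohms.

30859 Ω

R1: orange, black → 30; orange ×10^3 → 30000 Ω.
R2: grey, green, white → 859; black ×1 → 859 Ω.
Series: 30000 + 859 = 30859 Ω.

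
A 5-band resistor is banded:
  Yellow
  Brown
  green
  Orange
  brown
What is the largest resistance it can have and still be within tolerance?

Yellow → 4 (first significant figure)
Brown → 1 (second significant figure)
Green → 5 (third significant figure)
Orange → ×10^3 multiplier
Brown → ±1% tolerance
415 × 1000 = 415000 Ω
Largest = 415000 × (1 + 1/100) = 419150 Ω.

419150 Ω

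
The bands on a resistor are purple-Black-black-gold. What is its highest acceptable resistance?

Violet → 7 (first significant figure)
Black → 0 (second significant figure)
Black → ×1 multiplier
Gold → ±5% tolerance
70 × 1 = 70 Ω
Highest = 70 × (1 + 5/100) = 73.5 Ω.

73.5 Ω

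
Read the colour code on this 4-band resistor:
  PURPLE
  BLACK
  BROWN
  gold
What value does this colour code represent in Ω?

Violet → 7 (first significant figure)
Black → 0 (second significant figure)
Brown → ×10 multiplier
70 × 10 = 700 Ω

700 Ω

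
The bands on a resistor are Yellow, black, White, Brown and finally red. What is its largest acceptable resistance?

Yellow → 4 (first significant figure)
Black → 0 (second significant figure)
White → 9 (third significant figure)
Brown → ×10 multiplier
Red → ±2% tolerance
409 × 10 = 4090 Ω
Largest = 4090 × (1 + 2/100) = 4171.8 Ω.

4171.8 Ω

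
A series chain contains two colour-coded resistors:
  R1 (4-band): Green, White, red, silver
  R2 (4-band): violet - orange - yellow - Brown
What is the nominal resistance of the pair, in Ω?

R1: green, white → 59; red ×10^2 → 5900 Ω.
R2: violet, orange → 73; yellow ×10^4 → 730000 Ω.
Series: 5900 + 730000 = 735900 Ω.

735900 Ω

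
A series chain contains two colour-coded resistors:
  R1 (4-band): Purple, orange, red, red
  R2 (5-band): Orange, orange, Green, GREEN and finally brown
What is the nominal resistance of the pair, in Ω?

R1: violet, orange → 73; red ×10^2 → 7300 Ω.
R2: orange, orange, green → 335; green ×10^5 → 33500000 Ω.
Series: 7300 + 33500000 = 33507300 Ω.

33507300 Ω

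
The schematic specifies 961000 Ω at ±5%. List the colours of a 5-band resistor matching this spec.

961000 Ω = 961 × 10^3.
9 → white
6 → blue
1 → brown
Multiplier 10^3 → orange.
±5% tolerance → gold.

white, blue, brown, orange, gold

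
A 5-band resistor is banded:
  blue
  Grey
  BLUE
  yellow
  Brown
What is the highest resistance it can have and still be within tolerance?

Blue → 6 (first significant figure)
Grey → 8 (second significant figure)
Blue → 6 (third significant figure)
Yellow → ×10^4 multiplier
Brown → ±1% tolerance
686 × 10000 = 6860000 Ω
Highest = 6860000 × (1 + 1/100) = 6928600 Ω.

6928600 Ω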